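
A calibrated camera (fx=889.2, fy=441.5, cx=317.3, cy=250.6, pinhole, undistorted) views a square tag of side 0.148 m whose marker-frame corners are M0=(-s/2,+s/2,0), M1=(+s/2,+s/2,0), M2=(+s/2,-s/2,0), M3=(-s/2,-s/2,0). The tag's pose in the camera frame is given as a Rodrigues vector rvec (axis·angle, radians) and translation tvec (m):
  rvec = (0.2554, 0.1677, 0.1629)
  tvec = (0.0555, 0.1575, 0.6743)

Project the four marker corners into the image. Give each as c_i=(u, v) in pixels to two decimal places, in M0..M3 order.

c0=(283.54, 385.19) c1=(469.91, 406.68) c2=(507.45, 319.31) c3=(308.95, 299.35)

Intrinsics K: fx=889.2, fy=441.5, cx=317.3, cy=250.6
Marker side s = 0.148 m; corners in marker frame (Z=0):
  M0 = (-0.0740, +0.0740, 0)
  M1 = (+0.0740, +0.0740, 0)
  M2 = (+0.0740, -0.0740, 0)
  M3 = (-0.0740, -0.0740, 0)
rvec = (0.2554, 0.1677, 0.1629), |rvec| = θ = 0.34625 rad = 19.839°
Rodrigues: sinθ=0.33937, 1−cosθ=0.05935; R = I + sinθ·[k]× + (1−cosθ)·[k]×²:
    [+0.97294 -0.13846 +0.18496]
    [+0.18087 +0.95457 -0.23680]
    [-0.14377 +0.26385 +0.95379]
t = (0.0555, 0.1575, 0.6743) m
M0: Pc = R·M0+t = (-0.02674, +0.21475, +0.70446); u = 889.2·(-0.02674)/0.70446 + 317.3 = 283.5429, v = 441.5·(+0.21475)/0.70446 + 250.6 = 385.1903
M1: Pc = R·M1+t = (+0.11725, +0.24152, +0.68319); u = 889.2·(+0.11725)/0.68319 + 317.3 = 469.9086, v = 441.5·(+0.24152)/0.68319 + 250.6 = 406.6809
M2: Pc = R·M2+t = (+0.13774, +0.10025, +0.64414); u = 889.2·(+0.13774)/0.64414 + 317.3 = 507.4492, v = 441.5·(+0.10025)/0.64414 + 250.6 = 319.3098
M3: Pc = R·M3+t = (-0.00625, +0.07348, +0.66541); u = 889.2·(-0.00625)/0.66541 + 317.3 = 308.9460, v = 441.5·(+0.07348)/0.66541 + 250.6 = 299.3520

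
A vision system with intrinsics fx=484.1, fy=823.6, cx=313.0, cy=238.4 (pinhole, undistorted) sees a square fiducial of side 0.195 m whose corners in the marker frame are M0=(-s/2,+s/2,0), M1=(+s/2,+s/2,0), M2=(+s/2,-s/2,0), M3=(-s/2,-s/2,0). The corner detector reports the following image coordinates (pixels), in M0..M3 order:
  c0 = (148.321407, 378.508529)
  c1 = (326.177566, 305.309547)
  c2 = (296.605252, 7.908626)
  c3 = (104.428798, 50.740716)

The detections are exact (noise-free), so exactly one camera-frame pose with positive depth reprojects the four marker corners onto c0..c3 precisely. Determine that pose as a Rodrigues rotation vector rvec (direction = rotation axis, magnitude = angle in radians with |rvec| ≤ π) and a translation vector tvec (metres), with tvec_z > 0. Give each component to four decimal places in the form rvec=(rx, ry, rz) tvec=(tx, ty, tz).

rvec=(0.1207, -0.2978, -0.1890) tvec=(-0.0928, -0.0308, 0.5071)

Intrinsics K: fx=484.1, fy=823.6, cx=313.0, cy=238.4
Marker side s = 0.195 m; corners in marker frame (Z=0):
  M0 = (-0.0975, +0.0975, 0)
  M1 = (+0.0975, +0.0975, 0)
  M2 = (+0.0975, -0.0975, 0)
  M3 = (-0.0975, -0.0975, 0)
Detected image corners:
  c0 = (148.321407, 378.508529) px
  c1 = (326.177566, 305.309547) px
  c2 = (296.605252, 7.908626) px
  c3 = (104.428798, 50.740716) px
Planar DLT: solve 8×8 A·h = b for H (H[2,2]=1):
  H  [+1068.49537 +249.30920 +224.37258]
  H  [-197.32255 +1652.16023 +188.43686]
  H  [+0.55154 +0.28742 +1.00000]
B = K⁻¹H; ‖b₁‖=1.971855, ‖b₂‖=1.971855; λ = 2/(‖b₁‖+‖b₂‖) = 0.507137, sign → tz>0 ⇒ λ=+0.507137
r₁ = λ·B[:,0] = (+0.93849,-0.20247,+0.27971); r₂ = λ·B[:,1] = (+0.16693,+0.97513,+0.14576)
r₃ = r₁×r₂ = (-0.30226,-0.09011,+0.94896); SVD([r₁ r₂ r₃]) → R = UVᵀ:
  R  [+0.93849 +0.16693 -0.30226]
  R  [-0.20247 +0.97513 -0.09011]
  R  [+0.27971 +0.14576 +0.94896]
t = (-0.09284, -0.03077, +0.50714) m
tr R = 2.862586; θ = arccos((tr R − 1)/2) = 0.372851 rad = 21.363°
axis k = ((R−Rᵀ)₃₂, (R−Rᵀ)₁₃, (R−Rᵀ)₂₁) / (2 sinθ) = (+0.323755, -0.798812, -0.507032)
rvec = θ·k = (+0.120712, -0.297838, -0.189047)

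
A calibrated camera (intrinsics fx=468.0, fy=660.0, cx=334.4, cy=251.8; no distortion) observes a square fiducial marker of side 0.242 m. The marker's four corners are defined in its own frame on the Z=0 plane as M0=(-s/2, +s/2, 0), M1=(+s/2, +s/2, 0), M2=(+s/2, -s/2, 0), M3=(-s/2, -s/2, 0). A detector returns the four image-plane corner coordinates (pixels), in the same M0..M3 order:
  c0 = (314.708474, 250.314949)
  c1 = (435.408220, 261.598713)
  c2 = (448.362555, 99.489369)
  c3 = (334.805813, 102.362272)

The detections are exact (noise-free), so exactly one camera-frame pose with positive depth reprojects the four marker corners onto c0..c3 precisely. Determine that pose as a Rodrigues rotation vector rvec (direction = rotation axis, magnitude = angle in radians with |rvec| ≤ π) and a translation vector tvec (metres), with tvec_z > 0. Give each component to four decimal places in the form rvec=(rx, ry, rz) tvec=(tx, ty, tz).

Intrinsics K: fx=468.0, fy=660.0, cx=334.4, cy=251.8
Marker side s = 0.242 m; corners in marker frame (Z=0):
  M0 = (-0.1210, +0.1210, 0)
  M1 = (+0.1210, +0.1210, 0)
  M2 = (+0.1210, -0.1210, 0)
  M3 = (-0.1210, -0.1210, 0)
Detected image corners:
  c0 = (314.708474, 250.314949) px
  c1 = (435.408220, 261.598713) px
  c2 = (448.362555, 99.489369) px
  c3 = (334.805813, 102.362272) px
Planar DLT: solve 8×8 A·h = b for H (H[2,2]=1):
  H  [+341.97931 -185.50687 +381.00984]
  H  [-49.55865 +585.05784 +175.49537]
  H  [-0.36909 -0.30408 +1.00000]
B = K⁻¹H; ‖b₁‖=1.062766, ‖b₂‖=1.062766; λ = 2/(‖b₁‖+‖b₂‖) = 0.940941, sign → tz>0 ⇒ λ=+0.940941
r₁ = λ·B[:,0] = (+0.93572,+0.06184,-0.34729); r₂ = λ·B[:,1] = (-0.16853,+0.94326,-0.28612)
r₃ = r₁×r₂ = (+0.30989,+0.32626,+0.89304); SVD([r₁ r₂ r₃]) → R = UVᵀ:
  R  [+0.93572 -0.16853 +0.30989]
  R  [+0.06184 +0.94326 +0.32626]
  R  [-0.34729 -0.28612 +0.89304]
t = (+0.09371, -0.10879, +0.94094) m
tr R = 2.772017; θ = arccos((tr R − 1)/2) = 0.482131 rad = 27.624°
axis k = ((R−Rᵀ)₃₂, (R−Rᵀ)₁₃, (R−Rᵀ)₂₁) / (2 sinθ) = (-0.660357, +0.708671, +0.248425)
rvec = θ·k = (-0.318379, +0.341672, +0.119773)

rvec=(-0.3184, 0.3417, 0.1198) tvec=(0.0937, -0.1088, 0.9409)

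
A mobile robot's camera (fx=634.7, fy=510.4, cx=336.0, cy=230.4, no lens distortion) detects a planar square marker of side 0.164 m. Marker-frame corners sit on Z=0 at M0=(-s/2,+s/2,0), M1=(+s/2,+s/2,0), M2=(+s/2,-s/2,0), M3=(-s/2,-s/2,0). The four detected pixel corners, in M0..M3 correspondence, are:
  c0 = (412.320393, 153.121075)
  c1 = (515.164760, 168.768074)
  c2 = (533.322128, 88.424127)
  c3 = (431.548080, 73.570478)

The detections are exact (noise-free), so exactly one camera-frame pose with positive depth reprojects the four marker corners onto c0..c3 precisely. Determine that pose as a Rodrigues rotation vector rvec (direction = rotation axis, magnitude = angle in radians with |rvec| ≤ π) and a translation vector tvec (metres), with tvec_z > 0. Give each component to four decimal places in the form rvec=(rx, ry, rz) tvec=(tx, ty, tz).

rvec=(-0.0774, 0.0398, 0.1966) tvec=(0.2174, -0.2165, 1.0074)

Intrinsics K: fx=634.7, fy=510.4, cx=336.0, cy=230.4
Marker side s = 0.164 m; corners in marker frame (Z=0):
  M0 = (-0.0820, +0.0820, 0)
  M1 = (+0.0820, +0.0820, 0)
  M2 = (+0.0820, -0.0820, 0)
  M3 = (-0.0820, -0.0820, 0)
Detected image corners:
  c0 = (412.320393, 153.121075) px
  c1 = (515.164760, 168.768074) px
  c2 = (533.322128, 88.424127) px
  c3 = (431.548080, 73.570478) px
Planar DLT: solve 8×8 A·h = b for H (H[2,2]=1):
  H  [+601.71821 -148.20744 +472.94833]
  H  [+87.32460 +478.72489 +120.70466]
  H  [-0.04671 -0.07232 +1.00000]
B = K⁻¹H; ‖b₁‖=0.992665, ‖b₂‖=0.992665; λ = 2/(‖b₁‖+‖b₂‖) = 1.007389, sign → tz>0 ⇒ λ=+1.007389
r₁ = λ·B[:,0] = (+0.97995,+0.19360,-0.04706); r₂ = λ·B[:,1] = (-0.19666,+0.97776,-0.07286)
r₃ = r₁×r₂ = (+0.03191,+0.08065,+0.99623); SVD([r₁ r₂ r₃]) → R = UVᵀ:
  R  [+0.97995 -0.19666 +0.03191]
  R  [+0.19360 +0.97776 +0.08065]
  R  [-0.04706 -0.07286 +0.99623]
t = (+0.21736, -0.21651, +1.00739) m
tr R = 2.953944; θ = arccos((tr R − 1)/2) = 0.215021 rad = 12.320°
axis k = ((R−Rᵀ)₃₂, (R−Rᵀ)₁₃, (R−Rᵀ)₂₁) / (2 sinθ) = (-0.359736, +0.185039, +0.914522)
rvec = θ·k = (-0.077351, +0.039787, +0.196642)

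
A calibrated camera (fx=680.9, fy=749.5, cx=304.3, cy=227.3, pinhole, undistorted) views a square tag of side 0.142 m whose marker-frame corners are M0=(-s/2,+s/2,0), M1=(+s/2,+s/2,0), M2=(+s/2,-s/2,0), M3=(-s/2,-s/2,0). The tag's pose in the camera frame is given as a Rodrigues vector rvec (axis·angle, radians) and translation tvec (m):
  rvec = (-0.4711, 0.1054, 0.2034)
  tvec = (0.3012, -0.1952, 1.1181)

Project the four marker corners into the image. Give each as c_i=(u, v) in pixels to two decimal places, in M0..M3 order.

Intrinsics K: fx=680.9, fy=749.5, cx=304.3, cy=227.3
Marker side s = 0.142 m; corners in marker frame (Z=0):
  M0 = (-0.0710, +0.0710, 0)
  M1 = (+0.0710, +0.0710, 0)
  M2 = (+0.0710, -0.0710, 0)
  M3 = (-0.0710, -0.0710, 0)
rvec = (-0.4711, 0.1054, 0.2034), |rvec| = θ = 0.52385 rad = 30.014°
Rodrigues: sinθ=0.50022, 1−cosθ=0.13410; R = I + sinθ·[k]× + (1−cosθ)·[k]×²:
    [+0.97435 -0.21849 +0.05382]
    [+0.16996 +0.87133 +0.46032]
    [-0.14747 -0.43937 +0.88612]
t = (0.3012, -0.1952, 1.1181) m
M0: Pc = R·M0+t = (+0.21651, -0.14540, +1.09738); u = 680.9·(+0.21651)/1.09738 + 304.3 = 438.6391, v = 749.5·(-0.14540)/1.09738 + 227.3 = 127.9909
M1: Pc = R·M1+t = (+0.35487, -0.12127, +1.07643); u = 680.9·(+0.35487)/1.07643 + 304.3 = 528.7713, v = 749.5·(-0.12127)/1.07643 + 227.3 = 142.8632
M2: Pc = R·M2+t = (+0.38589, -0.24500, +1.13882); u = 680.9·(+0.38589)/1.13882 + 304.3 = 535.0236, v = 749.5·(-0.24500)/1.13882 + 227.3 = 66.0588
M3: Pc = R·M3+t = (+0.24753, -0.26913, +1.15977); u = 680.9·(+0.24753)/1.15977 + 304.3 = 449.6273, v = 749.5·(-0.26913)/1.15977 + 227.3 = 53.3734

c0=(438.64, 127.99) c1=(528.77, 142.86) c2=(535.02, 66.06) c3=(449.63, 53.37)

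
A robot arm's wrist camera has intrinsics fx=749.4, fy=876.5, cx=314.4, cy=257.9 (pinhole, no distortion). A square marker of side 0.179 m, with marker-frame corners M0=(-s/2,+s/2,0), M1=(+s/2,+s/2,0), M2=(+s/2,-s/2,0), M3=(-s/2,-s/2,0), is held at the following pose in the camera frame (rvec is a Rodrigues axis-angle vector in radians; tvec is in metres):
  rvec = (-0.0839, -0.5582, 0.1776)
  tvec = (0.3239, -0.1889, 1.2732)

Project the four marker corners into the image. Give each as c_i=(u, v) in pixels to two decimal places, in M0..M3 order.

Intrinsics K: fx=749.4, fy=876.5, cx=314.4, cy=257.9
Marker side s = 0.179 m; corners in marker frame (Z=0):
  M0 = (-0.0895, +0.0895, 0)
  M1 = (+0.0895, +0.0895, 0)
  M2 = (+0.0895, -0.0895, 0)
  M3 = (-0.0895, -0.0895, 0)
rvec = (-0.0839, -0.5582, 0.1776), |rvec| = θ = 0.59175 rad = 33.905°
Rodrigues: sinθ=0.55781, 1−cosθ=0.17003; R = I + sinθ·[k]× + (1−cosθ)·[k]×²:
    [+0.83338 -0.14467 -0.53342]
    [+0.19016 +0.98127 +0.03095]
    [+0.51895 -0.12723 +0.84528]
t = (0.3239, -0.1889, 1.2732) m
M0: Pc = R·M0+t = (+0.23636, -0.11810, +1.21537); u = 749.4·(+0.23636)/1.21537 + 314.4 = 460.1429, v = 876.5·(-0.11810)/1.21537 + 257.9 = 172.7316
M1: Pc = R·M1+t = (+0.38554, -0.08406, +1.30826); u = 749.4·(+0.38554)/1.30826 + 314.4 = 535.2456, v = 876.5·(-0.08406)/1.30826 + 257.9 = 201.5835
M2: Pc = R·M2+t = (+0.41144, -0.25970, +1.33103); u = 749.4·(+0.41144)/1.33103 + 314.4 = 546.0473, v = 876.5·(-0.25970)/1.33103 + 257.9 = 86.8818
M3: Pc = R·M3+t = (+0.26226, -0.29374, +1.23814); u = 749.4·(+0.26226)/1.23814 + 314.4 = 473.1364, v = 876.5·(-0.29374)/1.23814 + 257.9 = 49.9550

c0=(460.14, 172.73) c1=(535.25, 201.58) c2=(546.05, 86.88) c3=(473.14, 49.96)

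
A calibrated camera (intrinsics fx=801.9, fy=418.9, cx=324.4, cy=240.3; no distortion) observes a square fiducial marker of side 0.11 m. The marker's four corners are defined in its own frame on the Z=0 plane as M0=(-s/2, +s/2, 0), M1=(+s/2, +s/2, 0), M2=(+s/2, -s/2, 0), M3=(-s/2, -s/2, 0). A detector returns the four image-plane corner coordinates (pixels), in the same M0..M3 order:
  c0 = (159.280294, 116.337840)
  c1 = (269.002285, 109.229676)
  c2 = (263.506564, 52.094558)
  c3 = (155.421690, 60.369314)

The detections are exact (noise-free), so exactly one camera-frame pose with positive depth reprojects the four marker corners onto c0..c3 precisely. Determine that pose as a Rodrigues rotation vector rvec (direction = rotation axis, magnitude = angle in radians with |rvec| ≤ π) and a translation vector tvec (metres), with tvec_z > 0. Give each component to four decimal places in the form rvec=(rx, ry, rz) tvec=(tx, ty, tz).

Intrinsics K: fx=801.9, fy=418.9, cx=324.4, cy=240.3
Marker side s = 0.11 m; corners in marker frame (Z=0):
  M0 = (-0.0550, +0.0550, 0)
  M1 = (+0.0550, +0.0550, 0)
  M2 = (+0.0550, -0.0550, 0)
  M3 = (-0.0550, -0.0550, 0)
Detected image corners:
  c0 = (159.280294, 116.337840) px
  c1 = (269.002285, 109.229676) px
  c2 = (263.506564, 52.094558) px
  c3 = (155.421690, 60.369314) px
Planar DLT: solve 8×8 A·h = b for H (H[2,2]=1):
  H  [+946.57546 +15.35464 +211.17255]
  H  [-87.27732 +503.24251 +84.35235]
  H  [-0.20492 -0.12786 +1.00000]
B = K⁻¹H; ‖b₁‖=1.283045, ‖b₂‖=1.283045; λ = 2/(‖b₁‖+‖b₂‖) = 0.779396, sign → tz>0 ⇒ λ=+0.779396
r₁ = λ·B[:,0] = (+0.98462,-0.07077,-0.15972); r₂ = λ·B[:,1] = (+0.05524,+0.99349,-0.09965)
r₃ = r₁×r₂ = (+0.16573,+0.08930,+0.98212); SVD([r₁ r₂ r₃]) → R = UVᵀ:
  R  [+0.98462 +0.05524 +0.16573]
  R  [-0.07077 +0.99349 +0.08930]
  R  [-0.15972 -0.09965 +0.98212]
t = (-0.11005, -0.29015, +0.77940) m
tr R = 2.960231; θ = arccos((tr R − 1)/2) = 0.199754 rad = 11.445°
axis k = ((R−Rᵀ)₃₂, (R−Rᵀ)₁₃, (R−Rᵀ)₂₁) / (2 sinθ) = (-0.476124, +0.820059, -0.317503)
rvec = θ·k = (-0.095108, +0.163810, -0.063422)

rvec=(-0.0951, 0.1638, -0.0634) tvec=(-0.1100, -0.2902, 0.7794)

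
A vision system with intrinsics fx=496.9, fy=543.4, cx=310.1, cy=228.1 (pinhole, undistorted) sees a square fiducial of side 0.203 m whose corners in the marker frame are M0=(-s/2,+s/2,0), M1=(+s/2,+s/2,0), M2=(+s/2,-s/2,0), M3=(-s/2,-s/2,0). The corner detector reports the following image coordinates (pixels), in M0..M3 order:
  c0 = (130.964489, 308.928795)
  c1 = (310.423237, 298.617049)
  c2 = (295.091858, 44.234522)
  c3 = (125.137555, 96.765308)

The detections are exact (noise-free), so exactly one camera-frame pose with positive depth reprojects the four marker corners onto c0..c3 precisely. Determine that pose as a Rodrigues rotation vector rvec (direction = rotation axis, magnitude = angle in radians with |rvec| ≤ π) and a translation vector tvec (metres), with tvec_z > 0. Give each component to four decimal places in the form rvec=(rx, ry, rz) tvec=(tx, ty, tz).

rvec=(-0.0832, 0.4523, -0.0879) tvec=(-0.0974, -0.0363, 0.4699)

Intrinsics K: fx=496.9, fy=543.4, cx=310.1, cy=228.1
Marker side s = 0.203 m; corners in marker frame (Z=0):
  M0 = (-0.1015, +0.1015, 0)
  M1 = (+0.1015, +0.1015, 0)
  M2 = (+0.1015, -0.1015, 0)
  M3 = (-0.1015, -0.1015, 0)
Detected image corners:
  c0 = (130.964489, 308.928795) px
  c1 = (310.423237, 298.617049) px
  c2 = (295.091858, 44.234522) px
  c3 = (125.137555, 96.765308) px
Planar DLT: solve 8×8 A·h = b for H (H[2,2]=1):
  H  [+661.91528 +4.20310 +207.13197]
  H  [-329.21808 +1099.69210 +186.09069]
  H  [-0.92015 -0.21227 +1.00000]
B = K⁻¹H; ‖b₁‖=2.128138, ‖b₂‖=2.128138; λ = 2/(‖b₁‖+‖b₂‖) = 0.469894, sign → tz>0 ⇒ λ=+0.469894
r₁ = λ·B[:,0] = (+0.89577,-0.10319,-0.43237); r₂ = λ·B[:,1] = (+0.06622,+0.99281,-0.09975)
r₃ = r₁×r₂ = (+0.43955,+0.06072,+0.89616); SVD([r₁ r₂ r₃]) → R = UVᵀ:
  R  [+0.89577 +0.06622 +0.43955]
  R  [-0.10319 +0.99281 +0.06072]
  R  [-0.43237 -0.09975 +0.89616]
t = (-0.09737, -0.03633, +0.46989) m
tr R = 2.784739; θ = arccos((tr R − 1)/2) = 0.468227 rad = 26.827°
axis k = ((R−Rᵀ)₃₂, (R−Rᵀ)₁₃, (R−Rᵀ)₂₁) / (2 sinθ) = (-0.177776, +0.966006, -0.187693)
rvec = θ·k = (-0.083240, +0.452310, -0.087883)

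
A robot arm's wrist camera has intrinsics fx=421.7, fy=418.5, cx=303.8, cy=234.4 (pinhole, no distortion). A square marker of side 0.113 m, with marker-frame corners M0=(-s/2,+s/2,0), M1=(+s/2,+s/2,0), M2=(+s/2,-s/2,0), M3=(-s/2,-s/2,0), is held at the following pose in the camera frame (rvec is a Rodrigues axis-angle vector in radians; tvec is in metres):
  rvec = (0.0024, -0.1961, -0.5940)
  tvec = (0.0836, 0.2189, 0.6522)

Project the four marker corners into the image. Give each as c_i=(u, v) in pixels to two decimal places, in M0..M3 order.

Intrinsics K: fx=421.7, fy=418.5, cx=303.8, cy=234.4
Marker side s = 0.113 m; corners in marker frame (Z=0):
  M0 = (-0.0565, +0.0565, 0)
  M1 = (+0.0565, +0.0565, 0)
  M2 = (+0.0565, -0.0565, 0)
  M3 = (-0.0565, -0.0565, 0)
rvec = (0.0024, -0.1961, -0.5940), |rvec| = θ = 0.62554 rad = 35.841°
Rodrigues: sinθ=0.58553, 1−cosθ=0.18935; R = I + sinθ·[k]× + (1−cosθ)·[k]×²:
    [+0.81065 +0.55578 -0.18425]
    [-0.55624 +0.82926 +0.05412]
    [+0.18287 +0.05861 +0.98139]
t = (0.0836, 0.2189, 0.6522) m
M0: Pc = R·M0+t = (+0.06920, +0.29718, +0.64518); u = 421.7·(+0.06920)/0.64518 + 303.8 = 349.0303, v = 418.5·(+0.29718)/0.64518 + 234.4 = 427.1682
M1: Pc = R·M1+t = (+0.16080, +0.23433, +0.66584); u = 421.7·(+0.16080)/0.66584 + 303.8 = 405.6421, v = 418.5·(+0.23433)/0.66584 + 234.4 = 381.6796
M2: Pc = R·M2+t = (+0.09800, +0.14062, +0.65922); u = 421.7·(+0.09800)/0.65922 + 303.8 = 366.4901, v = 418.5·(+0.14062)/0.65922 + 234.4 = 323.6709
M3: Pc = R·M3+t = (+0.00640, +0.20347, +0.63856); u = 421.7·(+0.00640)/0.63856 + 303.8 = 308.0241, v = 418.5·(+0.20347)/0.63856 + 234.4 = 367.7541

c0=(349.03, 427.17) c1=(405.64, 381.68) c2=(366.49, 323.67) c3=(308.02, 367.75)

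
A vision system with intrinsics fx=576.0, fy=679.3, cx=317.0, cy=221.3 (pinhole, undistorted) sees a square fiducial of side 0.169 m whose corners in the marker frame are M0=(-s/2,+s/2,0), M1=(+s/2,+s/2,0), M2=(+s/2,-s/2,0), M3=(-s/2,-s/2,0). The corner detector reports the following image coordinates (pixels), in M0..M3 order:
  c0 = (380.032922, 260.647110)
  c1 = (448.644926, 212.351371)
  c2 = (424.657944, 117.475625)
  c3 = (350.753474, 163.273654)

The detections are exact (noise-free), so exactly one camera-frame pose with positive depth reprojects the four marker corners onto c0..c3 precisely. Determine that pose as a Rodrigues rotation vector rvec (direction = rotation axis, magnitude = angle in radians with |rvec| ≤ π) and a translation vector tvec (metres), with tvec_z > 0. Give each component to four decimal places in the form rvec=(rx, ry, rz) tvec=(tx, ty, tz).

rvec=(0.2774, -0.4190, -0.4272) tvec=(0.1578, -0.0504, 1.0652)

Intrinsics K: fx=576.0, fy=679.3, cx=317.0, cy=221.3
Marker side s = 0.169 m; corners in marker frame (Z=0):
  M0 = (-0.0845, +0.0845, 0)
  M1 = (+0.0845, +0.0845, 0)
  M2 = (+0.0845, -0.0845, 0)
  M3 = (-0.0845, -0.0845, 0)
Detected image corners:
  c0 = (380.032922, 260.647110) px
  c1 = (448.644926, 212.351371) px
  c2 = (424.657944, 117.475625) px
  c3 = (350.753474, 163.273654) px
Planar DLT: solve 8×8 A·h = b for H (H[2,2]=1):
  H  [+546.26143 +286.68521 +402.32445]
  H  [-219.82926 +629.44310 +189.12868]
  H  [+0.31181 +0.32294 +1.00000]
B = K⁻¹H; ‖b₁‖=0.938818, ‖b₂‖=0.938819; λ = 2/(‖b₁‖+‖b₂‖) = 1.065169, sign → tz>0 ⇒ λ=+1.065169
r₁ = λ·B[:,0] = (+0.82739,-0.45290,+0.33213); r₂ = λ·B[:,1] = (+0.34084,+0.87493,+0.34398)
r₃ = r₁×r₂ = (-0.44638,-0.17140,+0.87827); SVD([r₁ r₂ r₃]) → R = UVᵀ:
  R  [+0.82739 +0.34084 -0.44638]
  R  [-0.45290 +0.87493 -0.17140]
  R  [+0.33213 +0.34398 +0.87827]
t = (+0.15779, -0.05045, +1.06517) m
tr R = 2.580593; θ = arccos((tr R − 1)/2) = 0.659504 rad = 37.787°
axis k = ((R−Rᵀ)₃₂, (R−Rᵀ)₁₃, (R−Rᵀ)₂₁) / (2 sinθ) = (+0.420568, -0.635284, -0.647717)
rvec = θ·k = (+0.277366, -0.418972, -0.427172)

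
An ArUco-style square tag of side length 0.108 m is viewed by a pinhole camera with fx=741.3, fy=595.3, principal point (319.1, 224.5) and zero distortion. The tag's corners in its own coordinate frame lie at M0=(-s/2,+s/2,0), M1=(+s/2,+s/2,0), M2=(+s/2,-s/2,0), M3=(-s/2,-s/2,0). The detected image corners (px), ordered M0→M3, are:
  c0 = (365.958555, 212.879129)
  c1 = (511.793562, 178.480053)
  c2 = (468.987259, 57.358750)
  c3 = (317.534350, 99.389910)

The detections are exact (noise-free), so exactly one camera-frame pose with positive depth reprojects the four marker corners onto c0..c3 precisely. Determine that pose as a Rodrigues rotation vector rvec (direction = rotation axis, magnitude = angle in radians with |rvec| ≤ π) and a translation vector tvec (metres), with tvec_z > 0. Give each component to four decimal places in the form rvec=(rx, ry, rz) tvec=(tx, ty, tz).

rvec=(0.2928, 0.1926, -0.3131) tvec=(0.0671, -0.0746, 0.5194)

Intrinsics K: fx=741.3, fy=595.3, cx=319.1, cy=224.5
Marker side s = 0.108 m; corners in marker frame (Z=0):
  M0 = (-0.0540, +0.0540, 0)
  M1 = (+0.0540, +0.0540, 0)
  M2 = (+0.0540, -0.0540, 0)
  M3 = (-0.0540, -0.0540, 0)
Detected image corners:
  c0 = (365.958555, 212.879129) px
  c1 = (511.793562, 178.480053) px
  c2 = (468.987259, 57.358750) px
  c3 = (317.534350, 99.389910) px
Planar DLT: solve 8×8 A·h = b for H (H[2,2]=1):
  H  [+1190.90378 +625.28347 +414.88519]
  H  [-413.75988 +1151.93640 +139.02506]
  H  [-0.44403 +0.48621 +1.00000]
B = K⁻¹H; ‖b₁‖=1.925367, ‖b₂‖=1.925367; λ = 2/(‖b₁‖+‖b₂‖) = 0.519382, sign → tz>0 ⇒ λ=+0.519382
r₁ = λ·B[:,0] = (+0.93366,-0.27402,-0.23062); r₂ = λ·B[:,1] = (+0.32939,+0.90980,+0.25253)
r₃ = r₁×r₂ = (+0.14062,-0.31174,+0.93970); SVD([r₁ r₂ r₃]) → R = UVᵀ:
  R  [+0.93366 +0.32939 +0.14062]
  R  [-0.27402 +0.90980 -0.31174]
  R  [-0.23062 +0.25253 +0.93970]
t = (+0.06711, -0.07457, +0.51938) m
tr R = 2.783164; θ = arccos((tr R − 1)/2) = 0.469970 rad = 26.927°
axis k = ((R−Rᵀ)₃₂, (R−Rᵀ)₁₃, (R−Rᵀ)₂₁) / (2 sinθ) = (+0.623007, +0.409884, -0.666227)
rvec = θ·k = (+0.292794, +0.192633, -0.313107)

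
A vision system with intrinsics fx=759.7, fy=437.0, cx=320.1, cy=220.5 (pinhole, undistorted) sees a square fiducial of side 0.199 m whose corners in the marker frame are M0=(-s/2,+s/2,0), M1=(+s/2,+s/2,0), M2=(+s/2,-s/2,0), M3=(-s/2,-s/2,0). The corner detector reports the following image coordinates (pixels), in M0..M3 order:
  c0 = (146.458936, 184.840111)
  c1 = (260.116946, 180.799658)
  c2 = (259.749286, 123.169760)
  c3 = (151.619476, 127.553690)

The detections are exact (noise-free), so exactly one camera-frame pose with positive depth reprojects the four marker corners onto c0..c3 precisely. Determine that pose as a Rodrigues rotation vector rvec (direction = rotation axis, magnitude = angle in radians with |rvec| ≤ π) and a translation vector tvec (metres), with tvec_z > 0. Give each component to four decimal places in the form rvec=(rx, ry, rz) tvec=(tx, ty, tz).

Intrinsics K: fx=759.7, fy=437.0, cx=320.1, cy=220.5
Marker side s = 0.199 m; corners in marker frame (Z=0):
  M0 = (-0.0995, +0.0995, 0)
  M1 = (+0.0995, +0.0995, 0)
  M2 = (+0.0995, -0.0995, 0)
  M3 = (-0.0995, -0.0995, 0)
Detected image corners:
  c0 = (146.458936, 184.840111) px
  c1 = (260.116946, 180.799658) px
  c2 = (259.749286, 123.169760) px
  c3 = (151.619476, 127.553690) px
Planar DLT: solve 8×8 A·h = b for H (H[2,2]=1):
  H  [+546.99451 -63.54923 +204.24868]
  H  [-28.65884 +249.96777 +153.38188]
  H  [-0.04848 -0.25156 +1.00000]
B = K⁻¹H; ‖b₁‖=0.743165, ‖b₂‖=0.743165; λ = 2/(‖b₁‖+‖b₂‖) = 1.345596, sign → tz>0 ⇒ λ=+1.345596
r₁ = λ·B[:,0] = (+0.99633,-0.05533,-0.06524); r₂ = λ·B[:,1] = (+0.03006,+0.94049,-0.33849)
r₃ = r₁×r₂ = (+0.08008,+0.33529,+0.93870); SVD([r₁ r₂ r₃]) → R = UVᵀ:
  R  [+0.99633 +0.03006 +0.08008]
  R  [-0.05533 +0.94049 +0.33529]
  R  [-0.06524 -0.33849 +0.93870]
t = (-0.20520, -0.20667, +1.34560) m
tr R = 2.875528; θ = arccos((tr R − 1)/2) = 0.354662 rad = 20.321°
axis k = ((R−Rᵀ)₃₂, (R−Rᵀ)₁₃, (R−Rᵀ)₂₁) / (2 sinθ) = (-0.970107, +0.209226, -0.122949)
rvec = θ·k = (-0.344060, +0.074205, -0.043605)

rvec=(-0.3441, 0.0742, -0.0436) tvec=(-0.2052, -0.2067, 1.3456)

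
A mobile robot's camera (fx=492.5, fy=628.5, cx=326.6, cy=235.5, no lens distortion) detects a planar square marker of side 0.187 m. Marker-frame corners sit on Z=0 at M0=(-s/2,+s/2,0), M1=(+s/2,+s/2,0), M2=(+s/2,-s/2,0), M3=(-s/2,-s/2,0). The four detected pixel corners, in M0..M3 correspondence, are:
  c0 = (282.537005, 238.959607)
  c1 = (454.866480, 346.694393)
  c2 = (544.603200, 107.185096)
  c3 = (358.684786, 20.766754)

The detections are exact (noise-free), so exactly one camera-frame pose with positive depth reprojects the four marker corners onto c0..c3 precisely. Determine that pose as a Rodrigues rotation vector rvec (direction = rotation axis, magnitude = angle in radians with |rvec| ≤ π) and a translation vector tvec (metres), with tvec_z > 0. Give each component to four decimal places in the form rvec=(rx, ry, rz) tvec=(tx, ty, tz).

rvec=(0.0107, 0.2783, 0.4310) tvec=(0.0749, -0.0435, 0.4712)

Intrinsics K: fx=492.5, fy=628.5, cx=326.6, cy=235.5
Marker side s = 0.187 m; corners in marker frame (Z=0):
  M0 = (-0.0935, +0.0935, 0)
  M1 = (+0.0935, +0.0935, 0)
  M2 = (+0.0935, -0.0935, 0)
  M3 = (-0.0935, -0.0935, 0)
Detected image corners:
  c0 = (282.537005, 238.959607) px
  c1 = (454.866480, 346.694393) px
  c2 = (544.603200, 107.185096) px
  c3 = (358.684786, 20.766754) px
Planar DLT: solve 8×8 A·h = b for H (H[2,2]=1):
  H  [+727.62034 -381.62807 +404.91471]
  H  [+419.97135 +1246.91839 +177.42453]
  H  [-0.56017 +0.14631 +1.00000]
B = K⁻¹H; ‖b₁‖=2.122073, ‖b₂‖=2.122073; λ = 2/(‖b₁‖+‖b₂‖) = 0.471237, sign → tz>0 ⇒ λ=+0.471237
r₁ = λ·B[:,0] = (+0.87126,+0.41380,-0.26397); r₂ = λ·B[:,1] = (-0.41087,+0.90908,+0.06894)
r₃ = r₁×r₂ = (+0.26850,+0.04839,+0.96206); SVD([r₁ r₂ r₃]) → R = UVᵀ:
  R  [+0.87126 -0.41087 +0.26850]
  R  [+0.41380 +0.90908 +0.04839]
  R  [-0.26397 +0.06894 +0.96206]
t = (+0.07493, -0.04354, +0.47124) m
tr R = 2.742404; θ = arccos((tr R − 1)/2) = 0.513151 rad = 29.401°
axis k = ((R−Rᵀ)₃₂, (R−Rᵀ)₁₃, (R−Rᵀ)₂₁) / (2 sinθ) = (+0.020934, +0.542315, +0.839915)
rvec = θ·k = (+0.010743, +0.278289, +0.431003)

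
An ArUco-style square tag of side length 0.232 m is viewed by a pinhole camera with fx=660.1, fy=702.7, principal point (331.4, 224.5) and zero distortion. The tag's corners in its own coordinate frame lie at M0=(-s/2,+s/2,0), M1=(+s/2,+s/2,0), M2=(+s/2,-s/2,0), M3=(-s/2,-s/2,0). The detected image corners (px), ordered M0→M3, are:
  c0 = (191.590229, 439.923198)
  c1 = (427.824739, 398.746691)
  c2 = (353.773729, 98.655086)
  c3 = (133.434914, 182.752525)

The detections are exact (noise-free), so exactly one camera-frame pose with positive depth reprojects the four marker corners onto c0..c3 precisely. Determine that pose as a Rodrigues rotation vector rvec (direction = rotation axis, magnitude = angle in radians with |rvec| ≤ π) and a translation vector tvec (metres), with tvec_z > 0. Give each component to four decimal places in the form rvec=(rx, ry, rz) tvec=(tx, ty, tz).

rvec=(-0.0059, 0.4093, -0.2605) tvec=(-0.0556, 0.0459, 0.5718)

Intrinsics K: fx=660.1, fy=702.7, cx=331.4, cy=224.5
Marker side s = 0.232 m; corners in marker frame (Z=0):
  M0 = (-0.1160, +0.1160, 0)
  M1 = (+0.1160, +0.1160, 0)
  M2 = (+0.1160, -0.1160, 0)
  M3 = (-0.1160, -0.1160, 0)
Detected image corners:
  c0 = (191.590229, 439.923198) px
  c1 = (427.824739, 398.746691) px
  c2 = (353.773729, 98.655086) px
  c3 = (133.434914, 182.752525) px
Planar DLT: solve 8×8 A·h = b for H (H[2,2]=1):
  H  [+793.60056 +254.17957 +267.17472]
  H  [-463.37472 +1165.26796 +280.87758]
  H  [-0.68674 -0.10128 +1.00000]
B = K⁻¹H; ‖b₁‖=1.748856, ‖b₂‖=1.748856; λ = 2/(‖b₁‖+‖b₂‖) = 0.571802, sign → tz>0 ⇒ λ=+0.571802
r₁ = λ·B[:,0] = (+0.88459,-0.25160,-0.39268); r₂ = λ·B[:,1] = (+0.24925,+0.96671,-0.05791)
r₃ = r₁×r₂ = (+0.39418,-0.04665,+0.91785); SVD([r₁ r₂ r₃]) → R = UVᵀ:
  R  [+0.88459 +0.24925 +0.39418]
  R  [-0.25160 +0.96671 -0.04665]
  R  [-0.39268 -0.05791 +0.91785]
t = (-0.05563, +0.04588, +0.57180) m
tr R = 2.769144; θ = arccos((tr R − 1)/2) = 0.485221 rad = 27.801°
axis k = ((R−Rᵀ)₃₂, (R−Rᵀ)₁₃, (R−Rᵀ)₂₁) / (2 sinθ) = (-0.012071, +0.843537, -0.536935)
rvec = θ·k = (-0.005857, +0.409302, -0.260532)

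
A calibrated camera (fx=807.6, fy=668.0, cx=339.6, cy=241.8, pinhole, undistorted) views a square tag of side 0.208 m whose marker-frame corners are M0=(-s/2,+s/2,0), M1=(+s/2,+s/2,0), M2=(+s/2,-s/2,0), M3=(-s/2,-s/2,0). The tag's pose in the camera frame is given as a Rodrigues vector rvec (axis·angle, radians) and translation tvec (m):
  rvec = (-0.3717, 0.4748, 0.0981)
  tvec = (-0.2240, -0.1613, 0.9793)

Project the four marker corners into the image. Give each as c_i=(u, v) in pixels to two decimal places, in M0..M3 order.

c0=(67.60, 197.81) c1=(204.28, 194.10) c2=(244.72, 63.79) c3=(113.11, 79.10)

Intrinsics K: fx=807.6, fy=668.0, cx=339.6, cy=241.8
Marker side s = 0.208 m; corners in marker frame (Z=0):
  M0 = (-0.1040, +0.1040, 0)
  M1 = (+0.1040, +0.1040, 0)
  M2 = (+0.1040, -0.1040, 0)
  M3 = (-0.1040, -0.1040, 0)
rvec = (-0.3717, 0.4748, 0.0981), |rvec| = θ = 0.61092 rad = 35.003°
Rodrigues: sinθ=0.57362, 1−cosθ=0.18088; R = I + sinθ·[k]× + (1−cosθ)·[k]×²:
    [+0.88608 -0.17764 +0.42814]
    [+0.00658 +0.92838 +0.37158]
    [-0.46348 -0.32643 +0.82379]
t = (-0.2240, -0.1613, 0.9793) m
M0: Pc = R·M0+t = (-0.33463, -0.06543, +0.99355); u = 807.6·(-0.33463)/0.99355 + 339.6 = 67.6016, v = 668.0·(-0.06543)/0.99355 + 241.8 = 197.8071
M1: Pc = R·M1+t = (-0.15032, -0.06406, +0.89715); u = 807.6·(-0.15032)/0.89715 + 339.6 = 204.2820, v = 668.0·(-0.06406)/0.89715 + 241.8 = 194.0988
M2: Pc = R·M2+t = (-0.11337, -0.25717, +0.96505); u = 807.6·(-0.11337)/0.96505 + 339.6 = 244.7239, v = 668.0·(-0.25717)/0.96505 + 241.8 = 63.7904
M3: Pc = R·M3+t = (-0.29768, -0.25854, +1.06145); u = 807.6·(-0.29768)/1.06145 + 339.6 = 113.1134, v = 668.0·(-0.25854)/1.06145 + 241.8 = 79.0966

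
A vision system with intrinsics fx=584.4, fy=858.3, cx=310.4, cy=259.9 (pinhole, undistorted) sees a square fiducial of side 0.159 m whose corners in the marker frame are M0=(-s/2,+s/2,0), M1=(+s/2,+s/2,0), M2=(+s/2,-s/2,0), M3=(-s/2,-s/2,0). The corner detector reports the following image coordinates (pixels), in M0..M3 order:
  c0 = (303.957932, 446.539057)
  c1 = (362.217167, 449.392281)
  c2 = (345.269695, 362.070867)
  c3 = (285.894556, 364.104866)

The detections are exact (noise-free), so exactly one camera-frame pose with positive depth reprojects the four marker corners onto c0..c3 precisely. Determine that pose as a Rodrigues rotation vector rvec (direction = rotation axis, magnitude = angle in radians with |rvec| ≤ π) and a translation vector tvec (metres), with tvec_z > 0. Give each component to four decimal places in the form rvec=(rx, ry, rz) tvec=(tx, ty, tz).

Intrinsics K: fx=584.4, fy=858.3, cx=310.4, cy=259.9
Marker side s = 0.159 m; corners in marker frame (Z=0):
  M0 = (-0.0795, +0.0795, 0)
  M1 = (+0.0795, +0.0795, 0)
  M2 = (+0.0795, -0.0795, 0)
  M3 = (-0.0795, -0.0795, 0)
Detected image corners:
  c0 = (303.957932, 446.539057) px
  c1 = (362.217167, 449.392281) px
  c2 = (345.269695, 362.070867) px
  c3 = (285.894556, 364.104866) px
Planar DLT: solve 8×8 A·h = b for H (H[2,2]=1):
  H  [+252.04689 +183.96191 +323.64386]
  H  [-144.44661 +625.60793 +406.28818]
  H  [-0.36323 +0.22743 +1.00000]
B = K⁻¹H; ‖b₁‖=0.724561, ‖b₂‖=0.724561; λ = 2/(‖b₁‖+‖b₂‖) = 1.380146, sign → tz>0 ⇒ λ=+1.380146
r₁ = λ·B[:,0] = (+0.86152,-0.08047,-0.50131); r₂ = λ·B[:,1] = (+0.26773,+0.91093,+0.31389)
r₃ = r₁×r₂ = (+0.43140,-0.40464,+0.80632); SVD([r₁ r₂ r₃]) → R = UVᵀ:
  R  [+0.86152 +0.26773 +0.43140]
  R  [-0.08047 +0.91093 -0.40464]
  R  [-0.50131 +0.31389 +0.80632]
t = (+0.03128, +0.23539, +1.38015) m
tr R = 2.578769; θ = arccos((tr R − 1)/2) = 0.660990 rad = 37.872°
axis k = ((R−Rᵀ)₃₂, (R−Rᵀ)₁₃, (R−Rᵀ)₂₁) / (2 sinθ) = (+0.585214, +0.759668, -0.283599)
rvec = θ·k = (+0.386821, +0.502133, -0.187456)

rvec=(0.3868, 0.5021, -0.1875) tvec=(0.0313, 0.2354, 1.3801)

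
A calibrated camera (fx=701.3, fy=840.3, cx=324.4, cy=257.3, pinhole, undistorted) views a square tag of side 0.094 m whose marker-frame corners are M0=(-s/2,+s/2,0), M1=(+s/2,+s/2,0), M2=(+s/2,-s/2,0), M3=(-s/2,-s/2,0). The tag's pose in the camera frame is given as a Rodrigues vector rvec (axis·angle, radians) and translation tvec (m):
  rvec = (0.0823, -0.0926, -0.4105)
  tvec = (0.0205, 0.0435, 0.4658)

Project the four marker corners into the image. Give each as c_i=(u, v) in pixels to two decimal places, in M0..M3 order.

Intrinsics K: fx=701.3, fy=840.3, cx=324.4, cy=257.3
Marker side s = 0.094 m; corners in marker frame (Z=0):
  M0 = (-0.0470, +0.0470, 0)
  M1 = (+0.0470, +0.0470, 0)
  M2 = (+0.0470, -0.0470, 0)
  M3 = (-0.0470, -0.0470, 0)
rvec = (0.0823, -0.0926, -0.4105), |rvec| = θ = 0.42879 rad = 24.568°
Rodrigues: sinθ=0.41577, 1−cosθ=0.09053; R = I + sinθ·[k]× + (1−cosθ)·[k]×²:
    [+0.91281 +0.39428 -0.10642]
    [-0.40179 +0.91369 -0.06108]
    [+0.07315 +0.09852 +0.99244]
t = (0.0205, 0.0435, 0.4658) m
M0: Pc = R·M0+t = (-0.00387, +0.10533, +0.46699); u = 701.3·(-0.00387)/0.46699 + 324.4 = 318.5875, v = 840.3·(+0.10533)/0.46699 + 257.3 = 446.8253
M1: Pc = R·M1+t = (+0.08193, +0.06756, +0.47387); u = 701.3·(+0.08193)/0.47387 + 324.4 = 445.6567, v = 840.3·(+0.06756)/0.47387 + 257.3 = 377.1017
M2: Pc = R·M2+t = (+0.04487, -0.01833, +0.46461); u = 701.3·(+0.04487)/0.46461 + 324.4 = 392.1296, v = 840.3·(-0.01833)/0.46461 + 257.3 = 224.1522
M3: Pc = R·M3+t = (-0.04093, +0.01944, +0.45773); u = 701.3·(-0.04093)/0.45773 + 324.4 = 261.6854, v = 840.3·(+0.01944)/0.45773 + 257.3 = 292.9887

c0=(318.59, 446.83) c1=(445.66, 377.10) c2=(392.13, 224.15) c3=(261.69, 292.99)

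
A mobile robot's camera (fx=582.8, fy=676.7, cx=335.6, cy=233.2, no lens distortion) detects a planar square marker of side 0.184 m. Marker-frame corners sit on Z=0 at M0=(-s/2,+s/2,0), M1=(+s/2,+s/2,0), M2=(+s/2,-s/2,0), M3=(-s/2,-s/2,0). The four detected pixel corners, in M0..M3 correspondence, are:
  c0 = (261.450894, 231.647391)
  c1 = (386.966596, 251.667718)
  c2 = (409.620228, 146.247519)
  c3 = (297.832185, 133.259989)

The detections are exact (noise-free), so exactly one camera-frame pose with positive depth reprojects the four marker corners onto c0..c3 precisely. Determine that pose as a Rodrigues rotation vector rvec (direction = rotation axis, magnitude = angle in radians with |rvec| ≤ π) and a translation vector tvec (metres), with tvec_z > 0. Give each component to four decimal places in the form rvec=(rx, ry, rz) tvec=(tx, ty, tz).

rvec=(-0.6864, 0.1785, 0.2057) tvec=(0.0043, -0.0595, 0.8762)

Intrinsics K: fx=582.8, fy=676.7, cx=335.6, cy=233.2
Marker side s = 0.184 m; corners in marker frame (Z=0):
  M0 = (-0.0920, +0.0920, 0)
  M1 = (+0.0920, +0.0920, 0)
  M2 = (+0.0920, -0.0920, 0)
  M3 = (-0.0920, -0.0920, 0)
Detected image corners:
  c0 = (261.450894, 231.647391) px
  c1 = (386.966596, 251.667718) px
  c2 = (409.620228, 146.247519) px
  c3 = (297.832185, 133.259989) px
Planar DLT: solve 8×8 A·h = b for H (H[2,2]=1):
  H  [+553.43242 -396.60994 +338.47638]
  H  [+38.38448 +420.98866 +187.25246]
  H  [-0.26266 -0.69413 +1.00000]
B = K⁻¹H; ‖b₁‖=1.141297, ‖b₂‖=1.141297; λ = 2/(‖b₁‖+‖b₂‖) = 0.876196, sign → tz>0 ⇒ λ=+0.876196
r₁ = λ·B[:,0] = (+0.96457,+0.12901,-0.23014); r₂ = λ·B[:,1] = (-0.24605,+0.75469,-0.60819)
r₃ = r₁×r₂ = (+0.09522,+0.64327,+0.75969); SVD([r₁ r₂ r₃]) → R = UVᵀ:
  R  [+0.96457 -0.24605 +0.09522]
  R  [+0.12901 +0.75469 +0.64327]
  R  [-0.23014 -0.60819 +0.75969]
t = (+0.00432, -0.05949, +0.87620) m
tr R = 2.478954; θ = arccos((tr R − 1)/2) = 0.738503 rad = 42.313°
axis k = ((R−Rᵀ)₃₂, (R−Rᵀ)₁₃, (R−Rᵀ)₂₁) / (2 sinθ) = (-0.929515, +0.241659, +0.278573)
rvec = θ·k = (-0.686450, +0.178466, +0.205727)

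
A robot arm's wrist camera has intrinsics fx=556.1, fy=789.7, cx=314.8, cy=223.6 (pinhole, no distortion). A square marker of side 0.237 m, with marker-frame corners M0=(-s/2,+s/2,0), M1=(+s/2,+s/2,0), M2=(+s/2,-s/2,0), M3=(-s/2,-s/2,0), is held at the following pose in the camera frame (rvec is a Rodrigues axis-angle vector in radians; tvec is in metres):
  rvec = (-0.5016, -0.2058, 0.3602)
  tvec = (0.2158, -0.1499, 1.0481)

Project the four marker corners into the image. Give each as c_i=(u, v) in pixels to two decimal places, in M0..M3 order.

c0=(356.56, 143.64) c1=(476.27, 217.63) c2=(492.69, 81.91) c3=(386.37, 12.91)

Intrinsics K: fx=556.1, fy=789.7, cx=314.8, cy=223.6
Marker side s = 0.237 m; corners in marker frame (Z=0):
  M0 = (-0.1185, +0.1185, 0)
  M1 = (+0.1185, +0.1185, 0)
  M2 = (+0.1185, -0.1185, 0)
  M3 = (-0.1185, -0.1185, 0)
rvec = (-0.5016, -0.2058, 0.3602), |rvec| = θ = 0.65092 rad = 37.295°
Rodrigues: sinθ=0.60592, 1−cosθ=0.20447; R = I + sinθ·[k]× + (1−cosθ)·[k]×²:
    [+0.91695 -0.28548 -0.27877]
    [+0.38512 +0.81596 +0.43115]
    [+0.10438 -0.50270 +0.85814]
t = (0.2158, -0.1499, 1.0481) m
M0: Pc = R·M0+t = (+0.07331, -0.09884, +0.97616); u = 556.1·(+0.07331)/0.97616 + 314.8 = 356.5647, v = 789.7·(-0.09884)/0.97616 + 223.6 = 143.6364
M1: Pc = R·M1+t = (+0.29063, -0.00757, +1.00090); u = 556.1·(+0.29063)/1.00090 + 314.8 = 476.2735, v = 789.7·(-0.00757)/1.00090 + 223.6 = 217.6257
M2: Pc = R·M2+t = (+0.35829, -0.20096, +1.12004); u = 556.1·(+0.35829)/1.12004 + 314.8 = 492.6901, v = 789.7·(-0.20096)/1.12004 + 223.6 = 81.9132
M3: Pc = R·M3+t = (+0.14097, -0.29223, +1.09530); u = 556.1·(+0.14097)/1.09530 + 314.8 = 386.3731, v = 789.7·(-0.29223)/1.09530 + 223.6 = 12.9068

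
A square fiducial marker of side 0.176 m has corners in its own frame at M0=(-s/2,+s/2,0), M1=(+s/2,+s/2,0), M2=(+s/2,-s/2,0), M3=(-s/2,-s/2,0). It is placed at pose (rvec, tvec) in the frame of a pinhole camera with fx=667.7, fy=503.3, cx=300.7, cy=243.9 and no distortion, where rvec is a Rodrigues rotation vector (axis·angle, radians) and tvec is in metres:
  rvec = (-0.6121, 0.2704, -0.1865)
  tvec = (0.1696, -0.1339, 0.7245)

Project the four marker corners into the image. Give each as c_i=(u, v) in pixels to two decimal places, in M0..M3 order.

c0=(391.96, 213.92) c1=(566.68, 178.40) c2=(516.10, 93.60) c3=(366.37, 128.14)

Intrinsics K: fx=667.7, fy=503.3, cx=300.7, cy=243.9
Marker side s = 0.176 m; corners in marker frame (Z=0):
  M0 = (-0.0880, +0.0880, 0)
  M1 = (+0.0880, +0.0880, 0)
  M2 = (+0.0880, -0.0880, 0)
  M3 = (-0.0880, -0.0880, 0)
rvec = (-0.6121, 0.2704, -0.1865), |rvec| = θ = 0.69467 rad = 39.802°
Rodrigues: sinθ=0.64013, 1−cosθ=0.23173; R = I + sinθ·[k]× + (1−cosθ)·[k]×²:
    [+0.94819 +0.09238 +0.30399]
    [-0.25134 +0.80338 +0.53983]
    [-0.19435 -0.58826 +0.78497]
t = (0.1696, -0.1339, 0.7245) m
M0: Pc = R·M0+t = (+0.09429, -0.04108, +0.68984); u = 667.7·(+0.09429)/0.68984 + 300.7 = 391.9632, v = 503.3·(-0.04108)/0.68984 + 243.9 = 213.9247
M1: Pc = R·M1+t = (+0.26117, -0.08532, +0.65563); u = 667.7·(+0.26117)/0.65563 + 300.7 = 566.6776, v = 503.3·(-0.08532)/0.65563 + 243.9 = 178.4029
M2: Pc = R·M2+t = (+0.24491, -0.22672, +0.75916); u = 667.7·(+0.24491)/0.75916 + 300.7 = 516.1043, v = 503.3·(-0.22672)/0.75916 + 243.9 = 93.5956
M3: Pc = R·M3+t = (+0.07803, -0.18248, +0.79337); u = 667.7·(+0.07803)/0.79337 + 300.7 = 366.3704, v = 503.3·(-0.18248)/0.79337 + 243.9 = 128.1383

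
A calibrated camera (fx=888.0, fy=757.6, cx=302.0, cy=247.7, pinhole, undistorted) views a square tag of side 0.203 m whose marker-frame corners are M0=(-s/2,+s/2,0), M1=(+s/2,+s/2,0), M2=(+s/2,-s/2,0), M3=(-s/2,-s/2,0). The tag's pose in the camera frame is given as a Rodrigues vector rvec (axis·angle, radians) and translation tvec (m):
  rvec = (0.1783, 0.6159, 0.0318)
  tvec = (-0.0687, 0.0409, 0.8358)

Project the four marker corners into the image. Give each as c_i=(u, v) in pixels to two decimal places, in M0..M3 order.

c0=(156.70, 357.72) c1=(320.44, 389.76) c2=(315.76, 197.26) c3=(145.96, 189.42)

Intrinsics K: fx=888.0, fy=757.6, cx=302.0, cy=247.7
Marker side s = 0.203 m; corners in marker frame (Z=0):
  M0 = (-0.1015, +0.1015, 0)
  M1 = (+0.1015, +0.1015, 0)
  M2 = (+0.1015, -0.1015, 0)
  M3 = (-0.1015, -0.1015, 0)
rvec = (0.1783, 0.6159, 0.0318), |rvec| = θ = 0.64198 rad = 36.783°
Rodrigues: sinθ=0.59878, 1−cosθ=0.19909; R = I + sinθ·[k]× + (1−cosθ)·[k]×²:
    [+0.81627 +0.02339 +0.57720]
    [+0.08271 +0.98415 -0.15684]
    [-0.57172 +0.17576 +0.80140]
t = (-0.0687, 0.0409, 0.8358) m
M0: Pc = R·M0+t = (-0.14918, +0.13240, +0.91167); u = 888.0·(-0.14918)/0.91167 + 302.0 = 156.6954, v = 757.6·(+0.13240)/0.91167 + 247.7 = 357.7222
M1: Pc = R·M1+t = (+0.01653, +0.14919, +0.79561); u = 888.0·(+0.01653)/0.79561 + 302.0 = 320.4442, v = 757.6·(+0.14919)/0.79561 + 247.7 = 389.7591
M2: Pc = R·M2+t = (+0.01178, -0.05060, +0.75993); u = 888.0·(+0.01178)/0.75993 + 302.0 = 315.7625, v = 757.6·(-0.05060)/0.75993 + 247.7 = 197.2583
M3: Pc = R·M3+t = (-0.15393, -0.06739, +0.87599); u = 888.0·(-0.15393)/0.87599 + 302.0 = 145.9643, v = 757.6·(-0.06739)/0.87599 + 247.7 = 189.4207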